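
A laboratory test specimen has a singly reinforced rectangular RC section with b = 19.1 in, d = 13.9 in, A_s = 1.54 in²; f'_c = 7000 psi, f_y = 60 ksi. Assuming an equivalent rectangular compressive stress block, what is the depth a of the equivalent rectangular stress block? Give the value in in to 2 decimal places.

T = A_s f_y = 1.54 × 60 = 92.4 kips.
a = T/(0.85 f'_c b) = 92.4/(0.85 × 7 × 19.1) = 0.81 in.

a ≈ 0.81 in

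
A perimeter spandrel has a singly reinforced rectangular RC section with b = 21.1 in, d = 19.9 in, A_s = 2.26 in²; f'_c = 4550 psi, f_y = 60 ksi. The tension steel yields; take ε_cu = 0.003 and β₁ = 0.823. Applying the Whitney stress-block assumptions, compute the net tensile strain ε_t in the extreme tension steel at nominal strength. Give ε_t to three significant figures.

a = A_s f_y/(0.85 f'_c b) = 1.662 in.
β₁ = 0.823, so c = a/β₁ = 1.662/0.823 = 2.019 in.
From the linear strain diagram with ε_cu = 0.003: ε_t = 0.003 (d − c)/c = 0.003 × (19.9 − 2.019)/2.019 = 0.0266.
Since ε_t ≥ 0.005, the section is tension-controlled.

ε_t ≈ 0.0266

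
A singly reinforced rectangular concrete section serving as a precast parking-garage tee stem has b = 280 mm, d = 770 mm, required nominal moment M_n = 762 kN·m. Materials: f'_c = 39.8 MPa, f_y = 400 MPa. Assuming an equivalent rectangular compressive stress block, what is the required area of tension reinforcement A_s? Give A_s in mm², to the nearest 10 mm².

A_s ≈ 2670 mm²

With M_n = 0.85 f'_c a b (d − a/2), solve the quadratic for a:
a = d − √(d² − 2M_n/(0.85 f'_c b)) = 770 − √(770² − 2 × 762×10⁶/(0.85 × 39.8 × 280)) = 112.72 mm.
A_s = 0.85 f'_c a b / f_y = 0.85 × 39.8 × 112.72 × 280 / 400 = 2669.3 mm².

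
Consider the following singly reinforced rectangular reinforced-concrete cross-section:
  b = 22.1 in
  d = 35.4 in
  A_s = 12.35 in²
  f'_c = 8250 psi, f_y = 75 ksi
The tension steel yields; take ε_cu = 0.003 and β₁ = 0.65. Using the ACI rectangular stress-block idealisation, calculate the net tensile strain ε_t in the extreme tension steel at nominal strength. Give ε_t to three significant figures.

ε_t ≈ 0.00855

a = A_s f_y/(0.85 f'_c b) = 5.977 in.
β₁ = 0.65, so c = a/β₁ = 5.977/0.65 = 9.195 in.
From the linear strain diagram with ε_cu = 0.003: ε_t = 0.003 (d − c)/c = 0.003 × (35.4 − 9.195)/9.195 = 0.00855.
Since ε_t ≥ 0.005, the section is tension-controlled.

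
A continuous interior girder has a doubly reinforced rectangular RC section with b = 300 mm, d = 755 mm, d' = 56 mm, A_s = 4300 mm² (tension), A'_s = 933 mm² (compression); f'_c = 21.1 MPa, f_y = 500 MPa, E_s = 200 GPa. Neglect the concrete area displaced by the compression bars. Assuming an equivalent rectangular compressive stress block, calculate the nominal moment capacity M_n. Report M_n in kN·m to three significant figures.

M_n ≈ 1330 kN·m

Assume both tension and compression steel yield.
Net tension couple steel: A_s − A'_s = 3367 mm².
a = (A_s − A'_s) f_y / (0.85 f'_c b) = 1683500/(0.85 × 21.1 × 300) = 312.89 mm.
c = a/β₁ = 312.89/0.85 = 368.11 mm; ε'_s = 0.003(c − d')/c = 0.0025 ≥ f_y/E_s = 0.0025, so compression steel does yield.
M_n = (A_s − A'_s) f_y (d − a/2) + A'_s f_y (d − d') = [1683500 × (755 − 156.445) + 466500 × (755 − 56)] × 10⁻⁶ = 1007.67 + 326.08 = 1333.75 kN·m.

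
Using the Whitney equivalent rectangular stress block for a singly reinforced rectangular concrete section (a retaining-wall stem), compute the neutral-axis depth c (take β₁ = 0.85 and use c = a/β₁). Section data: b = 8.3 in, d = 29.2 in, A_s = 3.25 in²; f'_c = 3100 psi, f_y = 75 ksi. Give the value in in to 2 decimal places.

c ≈ 13.11 in

T = A_s f_y = 3.25 × 75 = 243.75 kips.
a = T/(0.85 f'_c b) = 243.75/(0.85 × 3.1 × 8.3) = 11.1451 in.
With β₁ = 0.85, c = a/β₁ = 11.1451/0.85 = 13.11 in.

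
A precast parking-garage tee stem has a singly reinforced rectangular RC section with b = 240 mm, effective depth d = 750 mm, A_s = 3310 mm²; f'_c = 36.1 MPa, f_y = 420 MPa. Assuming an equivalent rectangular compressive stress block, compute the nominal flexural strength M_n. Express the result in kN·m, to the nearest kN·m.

T = A_s f_y = 3310 × 420 = 1390200 N = 1390.2 kN.
From C = T: a = T/(0.85 f'_c b) = 1390200/(0.85 × 36.1 × 240) = 188.77 mm.
M_n = T(d − a/2) = 1390.2 kN × (750 − 94.385) mm = 911.44 kN·m.

M_n ≈ 911 kN·m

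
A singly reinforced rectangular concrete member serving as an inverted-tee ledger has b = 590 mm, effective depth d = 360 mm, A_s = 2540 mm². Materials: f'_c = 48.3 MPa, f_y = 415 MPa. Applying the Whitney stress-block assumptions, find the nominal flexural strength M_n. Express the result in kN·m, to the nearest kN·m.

T = A_s f_y = 2540 × 415 = 1054100 N = 1054.1 kN.
From C = T: a = T/(0.85 f'_c b) = 1054100/(0.85 × 48.3 × 590) = 43.52 mm.
M_n = T(d − a/2) = 1054.1 kN × (360 − 21.76) mm = 356.54 kN·m.

M_n ≈ 357 kN·m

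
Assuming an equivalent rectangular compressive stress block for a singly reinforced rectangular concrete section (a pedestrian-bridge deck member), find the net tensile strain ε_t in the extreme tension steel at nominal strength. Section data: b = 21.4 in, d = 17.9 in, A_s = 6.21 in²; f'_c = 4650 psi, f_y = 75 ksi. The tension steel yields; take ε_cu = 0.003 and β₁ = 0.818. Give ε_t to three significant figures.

ε_t ≈ 0.00498

a = A_s f_y/(0.85 f'_c b) = 5.506 in.
β₁ = 0.818, so c = a/β₁ = 5.506/0.818 = 6.731 in.
From the linear strain diagram with ε_cu = 0.003: ε_t = 0.003 (d − c)/c = 0.003 × (17.9 − 6.731)/6.731 = 0.00498.
ε_t is between 0.004 and 0.005 — transition zone.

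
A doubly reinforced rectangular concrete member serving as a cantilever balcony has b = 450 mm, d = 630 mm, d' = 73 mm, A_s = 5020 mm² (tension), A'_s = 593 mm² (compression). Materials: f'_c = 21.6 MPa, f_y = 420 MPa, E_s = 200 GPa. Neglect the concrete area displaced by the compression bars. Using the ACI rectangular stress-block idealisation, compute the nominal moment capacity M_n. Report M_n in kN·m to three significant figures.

M_n ≈ 1100 kN·m

Assume both tension and compression steel yield.
Net tension couple steel: A_s − A'_s = 4427 mm².
a = (A_s − A'_s) f_y / (0.85 f'_c b) = 1859340/(0.85 × 21.6 × 450) = 225.05 mm.
c = a/β₁ = 225.05/0.85 = 264.76 mm; ε'_s = 0.003(c − d')/c = 0.0022 ≥ f_y/E_s = 0.0021, so compression steel does yield.
M_n = (A_s − A'_s) f_y (d − a/2) + A'_s f_y (d − d') = [1859340 × (630 − 112.525) + 249060 × (630 − 73)] × 10⁻⁶ = 962.16 + 138.73 = 1100.89 kN·m.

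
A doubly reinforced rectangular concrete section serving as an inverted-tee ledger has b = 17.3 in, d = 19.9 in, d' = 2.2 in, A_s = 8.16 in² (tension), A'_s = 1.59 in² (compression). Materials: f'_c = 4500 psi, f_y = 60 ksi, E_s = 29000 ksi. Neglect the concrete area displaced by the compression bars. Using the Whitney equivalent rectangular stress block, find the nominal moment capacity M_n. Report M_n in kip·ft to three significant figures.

Assume both steels yield.
a = (A_s − A'_s) f_y/(0.85 f'_c b) = (8.16 − 1.59) × 60/(0.85 × 4.5 × 17.3) = 5.957 in.
c = a/β₁ = 5.957/0.825 = 7.221 in; ε'_s = 0.003(c − d')/c = 0.0021 ≥ ε_y = 0.0021, so the compression steel yields.
M_n = (A_s − A'_s) f_y (d − a/2) + A'_s f_y (d − d') = 394.2 × (19.9 − 2.9785) + 95.4 × (19.9 − 2.2) = 6670.5 + 1688.6 = 8359.1 kip·in = 8359.1/12 = 696.59 kip·ft.

M_n ≈ 697 kip·ft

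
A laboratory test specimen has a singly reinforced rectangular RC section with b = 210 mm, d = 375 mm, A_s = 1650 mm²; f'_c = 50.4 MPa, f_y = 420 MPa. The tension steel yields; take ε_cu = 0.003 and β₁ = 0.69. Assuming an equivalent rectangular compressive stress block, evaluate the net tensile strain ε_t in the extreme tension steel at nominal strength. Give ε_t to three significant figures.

ε_t ≈ 0.00708

a = A_s f_y/(0.85 f'_c b) = 77.03 mm.
β₁ = 0.69, so c = a/β₁ = 77.03/0.69 = 111.64 mm.
From the linear strain diagram with ε_cu = 0.003: ε_t = 0.003 (d − c)/c = 0.003 × (375 − 111.64)/111.64 = 0.00708.
Since ε_t ≥ 0.005, the section is tension-controlled.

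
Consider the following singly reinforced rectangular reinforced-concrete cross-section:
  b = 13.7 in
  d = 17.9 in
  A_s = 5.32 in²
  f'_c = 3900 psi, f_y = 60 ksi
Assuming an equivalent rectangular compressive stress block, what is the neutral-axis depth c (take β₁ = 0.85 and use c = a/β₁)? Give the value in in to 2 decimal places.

c ≈ 8.27 in

T = A_s f_y = 5.32 × 60 = 319.2 kips.
a = T/(0.85 f'_c b) = 319.2/(0.85 × 3.9 × 13.7) = 7.0284 in.
With β₁ = 0.85, c = a/β₁ = 7.0284/0.85 = 8.27 in.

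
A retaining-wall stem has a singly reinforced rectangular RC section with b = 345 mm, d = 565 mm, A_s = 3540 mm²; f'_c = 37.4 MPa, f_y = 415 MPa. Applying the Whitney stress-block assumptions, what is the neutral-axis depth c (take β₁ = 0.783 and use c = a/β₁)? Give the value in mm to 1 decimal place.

T = A_s f_y = 3540 × 415 = 1469100 N = 1469.1 kN.
Setting C = 0.85 f'_c a b equal to T: a = 1469100/(0.85 × 37.4 × 345) = 133.950 mm.
With β₁ = 0.783, c = a/β₁ = 133.950/0.783 = 171.1 mm.

c ≈ 171.1 mm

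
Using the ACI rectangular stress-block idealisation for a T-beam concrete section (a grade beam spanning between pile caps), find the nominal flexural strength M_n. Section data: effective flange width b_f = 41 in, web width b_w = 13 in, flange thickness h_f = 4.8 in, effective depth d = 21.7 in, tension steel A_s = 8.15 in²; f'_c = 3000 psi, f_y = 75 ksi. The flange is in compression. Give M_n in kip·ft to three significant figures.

Tension: T = A_s f_y = 8.15 × 75 = 611.25 kips.
Try a within the flange: a = T/(0.85 f'_c b_f) = 611.25/(0.85 × 3 × 41) = 5.846 in.
a = 5.846 > h_f = 4.8 in: the block extends into the web. Split into flange-overhang and web parts.
C_f = 0.85 f'_c (b_f − b_w) h_f = 0.85 × 3 × (41 − 13) × 4.8 = 342.7 kips.
Remaining web compression depth: a_w = (T − C_f)/(0.85 f'_c b_w) = (611.25 − 342.7)/(0.85 × 3 × 13) = 8.101 in.
M_n = C_f(d − h_f/2) + (T − C_f)(d − a_w/2) = 342.7 × (21.7 − 2.4) + 268.55 × (21.7 − 4.0505) = 6614.1 + 4739.8 = 11353.9 kip·in.
M_n = 11353.9/12 = 946.16 kip·ft.

M_n ≈ 946 kip·ft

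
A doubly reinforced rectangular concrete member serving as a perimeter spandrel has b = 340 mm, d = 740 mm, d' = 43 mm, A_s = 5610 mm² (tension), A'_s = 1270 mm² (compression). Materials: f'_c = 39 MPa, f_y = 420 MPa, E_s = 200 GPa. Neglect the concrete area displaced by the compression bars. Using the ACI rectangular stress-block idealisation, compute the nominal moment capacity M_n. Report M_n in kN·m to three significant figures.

M_n ≈ 1570 kN·m

Assume both tension and compression steel yield.
Net tension couple steel: A_s − A'_s = 4340 mm².
a = (A_s − A'_s) f_y / (0.85 f'_c b) = 1822800/(0.85 × 39 × 340) = 161.72 mm.
c = a/β₁ = 161.72/0.771 = 209.75 mm; ε'_s = 0.003(c − d')/c = 0.0024 ≥ f_y/E_s = 0.0021, so compression steel does yield.
M_n = (A_s − A'_s) f_y (d − a/2) + A'_s f_y (d − d') = [1822800 × (740 − 80.86) + 533400 × (740 − 43)] × 10⁻⁶ = 1201.48 + 371.78 = 1573.26 kN·m.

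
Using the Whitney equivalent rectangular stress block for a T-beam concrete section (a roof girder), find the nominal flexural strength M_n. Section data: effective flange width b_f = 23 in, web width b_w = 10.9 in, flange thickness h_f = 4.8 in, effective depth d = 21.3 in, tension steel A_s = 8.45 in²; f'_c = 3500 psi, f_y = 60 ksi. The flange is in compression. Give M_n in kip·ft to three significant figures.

M_n ≈ 722 kip·ft

Tension: T = A_s f_y = 8.45 × 60 = 507 kips.
Try a within the flange: a = T/(0.85 f'_c b_f) = 507/(0.85 × 3.5 × 23) = 7.410 in.
a = 7.410 > h_f = 4.8 in: the block extends into the web. Split into flange-overhang and web parts.
C_f = 0.85 f'_c (b_f − b_w) h_f = 0.85 × 3.5 × (23 − 10.9) × 4.8 = 172.8 kips.
Remaining web compression depth: a_w = (T − C_f)/(0.85 f'_c b_w) = (507 − 172.8)/(0.85 × 3.5 × 10.9) = 10.306 in.
M_n = C_f(d − h_f/2) + (T − C_f)(d − a_w/2) = 172.8 × (21.3 − 2.4) + 334.2 × (21.3 − 5.153) = 3265.9 + 5396.3 = 8662.2 kip·in.
M_n = 8662.2/12 = 721.85 kip·ft.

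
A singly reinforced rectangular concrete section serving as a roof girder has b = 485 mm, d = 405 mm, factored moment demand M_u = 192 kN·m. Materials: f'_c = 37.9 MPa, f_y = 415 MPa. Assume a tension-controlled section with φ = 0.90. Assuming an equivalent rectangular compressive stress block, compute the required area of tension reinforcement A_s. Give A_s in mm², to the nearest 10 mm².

A_s ≈ 1330 mm²

M_n = M_u/φ = 192/0.90 = 213.333 kN·m.
With M_n = 0.85 f'_c a b (d − a/2), solve the quadratic for a:
a = d − √(d² − 2M_n/(0.85 f'_c b)) = 405 − √(405² − 2 × 213.333×10⁶/(0.85 × 37.9 × 485)) = 35.25 mm.
A_s = 0.85 f'_c a b / f_y = 0.85 × 37.9 × 35.25 × 485 / 415 = 1327.1 mm².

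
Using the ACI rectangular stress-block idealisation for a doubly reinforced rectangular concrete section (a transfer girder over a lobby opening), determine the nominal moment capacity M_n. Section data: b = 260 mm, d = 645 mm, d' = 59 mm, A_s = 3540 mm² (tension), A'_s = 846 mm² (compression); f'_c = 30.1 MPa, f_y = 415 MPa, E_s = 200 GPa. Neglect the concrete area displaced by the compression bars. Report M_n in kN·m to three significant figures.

Assume both tension and compression steel yield.
Net tension couple steel: A_s − A'_s = 2694 mm².
a = (A_s − A'_s) f_y / (0.85 f'_c b) = 1118010/(0.85 × 30.1 × 260) = 168.07 mm.
c = a/β₁ = 168.07/0.835 = 201.28 mm; ε'_s = 0.003(c − d')/c = 0.0021 ≥ f_y/E_s = 0.0021, so compression steel does yield.
M_n = (A_s − A'_s) f_y (d − a/2) + A'_s f_y (d − d') = [1118010 × (645 − 84.035) + 351090 × (645 − 59)] × 10⁻⁶ = 627.16 + 205.74 = 832.90 kN·m.

M_n ≈ 833 kN·m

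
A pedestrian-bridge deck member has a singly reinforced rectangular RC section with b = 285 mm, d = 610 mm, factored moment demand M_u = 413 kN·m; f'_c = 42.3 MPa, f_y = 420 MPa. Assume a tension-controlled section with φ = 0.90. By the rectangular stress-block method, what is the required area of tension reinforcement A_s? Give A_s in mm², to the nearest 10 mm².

M_n = M_u/φ = 413/0.90 = 458.889 kN·m.
With M_n = 0.85 f'_c a b (d − a/2), solve the quadratic for a:
a = d − √(d² − 2M_n/(0.85 f'_c b)) = 610 − √(610² − 2 × 458.889×10⁶/(0.85 × 42.3 × 285)) = 78.46 mm.
A_s = 0.85 f'_c a b / f_y = 0.85 × 42.3 × 78.46 × 285 / 420 = 1914.3 mm².

A_s ≈ 1910 mm²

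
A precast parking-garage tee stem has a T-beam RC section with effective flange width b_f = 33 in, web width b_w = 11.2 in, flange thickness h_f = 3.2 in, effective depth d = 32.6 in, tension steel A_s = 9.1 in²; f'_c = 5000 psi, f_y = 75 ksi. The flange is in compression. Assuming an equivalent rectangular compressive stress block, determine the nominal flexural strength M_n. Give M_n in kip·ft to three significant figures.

Tension: T = A_s f_y = 9.1 × 75 = 682.5 kips.
Try a within the flange: a = T/(0.85 f'_c b_f) = 682.5/(0.85 × 5 × 33) = 4.866 in.
a = 4.866 > h_f = 3.2 in: the block extends into the web. Split into flange-overhang and web parts.
C_f = 0.85 f'_c (b_f − b_w) h_f = 0.85 × 5 × (33 − 11.2) × 3.2 = 296.5 kips.
Remaining web compression depth: a_w = (T − C_f)/(0.85 f'_c b_w) = (682.5 − 296.5)/(0.85 × 5 × 11.2) = 8.109 in.
M_n = C_f(d − h_f/2) + (T − C_f)(d − a_w/2) = 296.5 × (32.6 − 1.6) + 386 × (32.6 − 4.0545) = 9191.5 + 11018.6 = 20210.1 kip·in.
M_n = 20210.1/12 = 1684.18 kip·ft.

M_n ≈ 1680 kip·ft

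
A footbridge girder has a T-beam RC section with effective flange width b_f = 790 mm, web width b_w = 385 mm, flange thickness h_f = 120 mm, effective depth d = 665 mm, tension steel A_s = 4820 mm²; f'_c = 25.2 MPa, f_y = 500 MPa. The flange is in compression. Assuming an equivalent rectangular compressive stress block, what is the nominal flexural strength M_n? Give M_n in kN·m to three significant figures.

Tension: T = A_s f_y = 4820 × 500 = 2410000 N.
Try a within the flange: a = T/(0.85 f'_c b_f) = 2410000/(0.85 × 25.2 × 790) = 142.42 mm.
a = 142.42 > h_f = 120 mm: the block extends into the web. Split into flange-overhang and web parts.
C_f = 0.85 f'_c (b_f − b_w) h_f = 0.85 × 25.2 × (790 − 385) × 120 = 1041012 N.
Remaining web compression depth: a_w = (T − C_f)/(0.85 f'_c b_w) = (2410000 − 1041012)/(0.85 × 25.2 × 385) = 166.00 mm.
M_n = C_f(d − h_f/2) + (T − C_f)(d − a_w/2) = 1041012 × (665 − 60) + 1368988 × (665 − 83) = 629.81 + 796.75 = 1426.56 × 10⁶ N·mm.
M_n = 1426.56 kN·m.

M_n ≈ 1430 kN·m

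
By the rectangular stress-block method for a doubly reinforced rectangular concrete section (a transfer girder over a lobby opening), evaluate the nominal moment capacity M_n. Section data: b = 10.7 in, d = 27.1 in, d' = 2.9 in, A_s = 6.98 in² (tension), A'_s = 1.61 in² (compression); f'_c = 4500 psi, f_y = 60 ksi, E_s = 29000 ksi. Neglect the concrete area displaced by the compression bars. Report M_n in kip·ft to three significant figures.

Assume both steels yield.
a = (A_s − A'_s) f_y/(0.85 f'_c b) = (6.98 − 1.61) × 60/(0.85 × 4.5 × 10.7) = 7.872 in.
c = a/β₁ = 7.872/0.825 = 9.542 in; ε'_s = 0.003(c − d')/c = 0.0021 ≥ ε_y = 0.0021, so the compression steel yields.
M_n = (A_s − A'_s) f_y (d − a/2) + A'_s f_y (d − d') = 322.2 × (27.1 − 3.936) + 96.6 × (27.1 − 2.9) = 7463.4 + 2337.7 = 9801.1 kip·in = 9801.1/12 = 816.76 kip·ft.

M_n ≈ 817 kip·ft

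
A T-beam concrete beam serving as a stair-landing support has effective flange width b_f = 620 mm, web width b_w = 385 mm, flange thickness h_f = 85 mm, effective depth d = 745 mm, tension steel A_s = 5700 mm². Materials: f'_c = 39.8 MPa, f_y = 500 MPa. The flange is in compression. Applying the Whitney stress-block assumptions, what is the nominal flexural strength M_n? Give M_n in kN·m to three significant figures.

M_n ≈ 1910 kN·m

Tension: T = A_s f_y = 5700 × 500 = 2850000 N.
Try a within the flange: a = T/(0.85 f'_c b_f) = 2850000/(0.85 × 39.8 × 620) = 135.88 mm.
a = 135.88 > h_f = 85 mm: the block extends into the web. Split into flange-overhang and web parts.
C_f = 0.85 f'_c (b_f − b_w) h_f = 0.85 × 39.8 × (620 − 385) × 85 = 675754 N.
Remaining web compression depth: a_w = (T − C_f)/(0.85 f'_c b_w) = (2850000 − 675754)/(0.85 × 39.8 × 385) = 166.93 mm.
M_n = C_f(d − h_f/2) + (T − C_f)(d − a_w/2) = 675754 × (745 − 42.5) + 2174246 × (745 − 83.465) = 474.72 + 1438.34 = 1913.06 × 10⁶ N·mm.
M_n = 1913.06 kN·m.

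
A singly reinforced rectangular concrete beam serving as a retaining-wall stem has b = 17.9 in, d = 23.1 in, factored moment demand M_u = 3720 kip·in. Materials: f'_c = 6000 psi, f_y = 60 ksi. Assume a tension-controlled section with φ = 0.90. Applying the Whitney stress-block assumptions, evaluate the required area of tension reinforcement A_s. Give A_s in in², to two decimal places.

M_n = M_u/φ = 3720/0.90 = 4133.33 kip·in.
From M_n = 0.85 f'_c a b (d − a/2):
a = d − √(d² − 2M_n/(0.85 f'_c b)) = 23.1 − √(23.1² − 2 × 4133.33/(0.85 × 6 × 17.9)) = 2.051 in.
A_s = 0.85 f'_c a b / f_y = 0.85 × 6 × 2.051 × 17.9 / 60 = 3.121 in².

A_s ≈ 3.12 in²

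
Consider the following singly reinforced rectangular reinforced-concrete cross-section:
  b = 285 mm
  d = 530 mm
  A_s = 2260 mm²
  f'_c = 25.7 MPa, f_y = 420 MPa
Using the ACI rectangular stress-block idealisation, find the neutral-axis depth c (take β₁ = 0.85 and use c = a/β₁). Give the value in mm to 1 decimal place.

T = A_s f_y = 2260 × 420 = 949200 N = 949.2 kN.
Setting C = 0.85 f'_c a b equal to T: a = 949200/(0.85 × 25.7 × 285) = 152.462 mm.
With β₁ = 0.85, c = a/β₁ = 152.462/0.85 = 179.4 mm.

c ≈ 179.4 mm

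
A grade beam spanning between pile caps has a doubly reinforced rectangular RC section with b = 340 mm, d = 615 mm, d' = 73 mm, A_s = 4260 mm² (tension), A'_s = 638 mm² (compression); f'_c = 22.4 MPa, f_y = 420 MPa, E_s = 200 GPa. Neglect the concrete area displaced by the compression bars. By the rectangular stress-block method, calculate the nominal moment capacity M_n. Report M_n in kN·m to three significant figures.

Assume both tension and compression steel yield.
Net tension couple steel: A_s − A'_s = 3622 mm².
a = (A_s − A'_s) f_y / (0.85 f'_c b) = 1521240/(0.85 × 22.4 × 340) = 234.99 mm.
c = a/β₁ = 234.99/0.85 = 276.46 mm; ε'_s = 0.003(c − d')/c = 0.0022 ≥ f_y/E_s = 0.0021, so compression steel does yield.
M_n = (A_s − A'_s) f_y (d − a/2) + A'_s f_y (d − d') = [1521240 × (615 − 117.495) + 267960 × (615 − 73)] × 10⁻⁶ = 756.82 + 145.23 = 902.05 kN·m.

M_n ≈ 902 kN·m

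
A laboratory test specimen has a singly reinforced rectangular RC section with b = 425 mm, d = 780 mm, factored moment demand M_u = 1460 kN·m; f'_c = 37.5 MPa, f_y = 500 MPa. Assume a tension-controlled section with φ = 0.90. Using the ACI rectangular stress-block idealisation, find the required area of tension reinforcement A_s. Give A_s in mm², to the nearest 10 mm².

M_n = M_u/φ = 1460/0.90 = 1622.22 kN·m.
With M_n = 0.85 f'_c a b (d − a/2), solve the quadratic for a:
a = d − √(d² − 2M_n/(0.85 f'_c b)) = 780 − √(780² − 2 × 1622.22×10⁶/(0.85 × 37.5 × 425)) = 172.63 mm.
A_s = 0.85 f'_c a b / f_y = 0.85 × 37.5 × 172.63 × 425 / 500 = 4677.2 mm².

A_s ≈ 4680 mm²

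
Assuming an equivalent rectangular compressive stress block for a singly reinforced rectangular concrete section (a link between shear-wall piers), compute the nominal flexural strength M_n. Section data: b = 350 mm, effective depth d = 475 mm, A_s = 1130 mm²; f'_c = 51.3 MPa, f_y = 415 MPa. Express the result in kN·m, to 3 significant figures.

M_n ≈ 216 kN·m

T = A_s f_y = 1130 × 415 = 468950 N = 468.95 kN.
From C = T: a = T/(0.85 f'_c b) = 468950/(0.85 × 51.3 × 350) = 30.73 mm.
M_n = T(d − a/2) = 468.95 kN × (475 − 15.365) mm = 215.55 kN·m.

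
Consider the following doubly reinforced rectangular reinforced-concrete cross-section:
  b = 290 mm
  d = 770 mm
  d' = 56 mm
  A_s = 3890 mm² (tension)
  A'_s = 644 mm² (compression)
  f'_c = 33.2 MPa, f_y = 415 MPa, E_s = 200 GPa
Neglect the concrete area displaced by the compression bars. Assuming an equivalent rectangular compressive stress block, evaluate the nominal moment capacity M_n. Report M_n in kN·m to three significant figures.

M_n ≈ 1120 kN·m

Assume both tension and compression steel yield.
Net tension couple steel: A_s − A'_s = 3246 mm².
a = (A_s − A'_s) f_y / (0.85 f'_c b) = 1347090/(0.85 × 33.2 × 290) = 164.60 mm.
c = a/β₁ = 164.60/0.813 = 202.46 mm; ε'_s = 0.003(c − d')/c = 0.0022 ≥ f_y/E_s = 0.0021, so compression steel does yield.
M_n = (A_s − A'_s) f_y (d − a/2) + A'_s f_y (d − d') = [1347090 × (770 − 82.3) + 267260 × (770 − 56)] × 10⁻⁶ = 926.39 + 190.82 = 1117.21 kN·m.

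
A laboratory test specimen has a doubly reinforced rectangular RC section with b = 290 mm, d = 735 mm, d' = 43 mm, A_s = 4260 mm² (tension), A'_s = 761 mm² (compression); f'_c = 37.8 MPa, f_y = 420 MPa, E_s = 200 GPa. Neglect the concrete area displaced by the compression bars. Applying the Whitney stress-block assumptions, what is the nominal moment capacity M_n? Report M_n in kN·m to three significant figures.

Assume both tension and compression steel yield.
Net tension couple steel: A_s − A'_s = 3499 mm².
a = (A_s − A'_s) f_y / (0.85 f'_c b) = 1469580/(0.85 × 37.8 × 290) = 157.72 mm.
c = a/β₁ = 157.72/0.78 = 202.21 mm; ε'_s = 0.003(c − d')/c = 0.0024 ≥ f_y/E_s = 0.0021, so compression steel does yield.
M_n = (A_s − A'_s) f_y (d − a/2) + A'_s f_y (d − d') = [1469580 × (735 − 78.86) + 319620 × (735 − 43)] × 10⁻⁶ = 964.25 + 221.18 = 1185.43 kN·m.

M_n ≈ 1190 kN·m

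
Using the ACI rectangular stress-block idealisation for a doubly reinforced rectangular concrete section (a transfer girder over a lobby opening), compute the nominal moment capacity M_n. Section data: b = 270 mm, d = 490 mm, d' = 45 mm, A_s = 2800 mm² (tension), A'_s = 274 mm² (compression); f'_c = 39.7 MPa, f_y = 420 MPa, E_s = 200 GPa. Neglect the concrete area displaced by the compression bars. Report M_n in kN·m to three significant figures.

M_n ≈ 509 kN·m

Assume both tension and compression steel yield.
Net tension couple steel: A_s − A'_s = 2526 mm².
a = (A_s − A'_s) f_y / (0.85 f'_c b) = 1060920/(0.85 × 39.7 × 270) = 116.44 mm.
c = a/β₁ = 116.44/0.766 = 152.01 mm; ε'_s = 0.003(c − d')/c = 0.0021 ≥ f_y/E_s = 0.0021, so compression steel does yield.
M_n = (A_s − A'_s) f_y (d − a/2) + A'_s f_y (d − d') = [1060920 × (490 − 58.22) + 115080 × (490 − 45)] × 10⁻⁶ = 458.08 + 51.21 = 509.29 kN·m.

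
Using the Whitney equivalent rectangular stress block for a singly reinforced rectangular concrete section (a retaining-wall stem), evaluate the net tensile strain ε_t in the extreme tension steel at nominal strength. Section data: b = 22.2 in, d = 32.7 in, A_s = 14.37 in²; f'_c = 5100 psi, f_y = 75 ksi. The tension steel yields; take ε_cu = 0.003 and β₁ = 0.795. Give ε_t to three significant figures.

a = A_s f_y/(0.85 f'_c b) = 11.199 in.
β₁ = 0.795, so c = a/β₁ = 11.199/0.795 = 14.087 in.
From the linear strain diagram with ε_cu = 0.003: ε_t = 0.003 (d − c)/c = 0.003 × (32.7 − 14.087)/14.087 = 0.00396.
ε_t < 0.004 — the section is over-reinforced for flexure under ACI limits.

ε_t ≈ 0.00396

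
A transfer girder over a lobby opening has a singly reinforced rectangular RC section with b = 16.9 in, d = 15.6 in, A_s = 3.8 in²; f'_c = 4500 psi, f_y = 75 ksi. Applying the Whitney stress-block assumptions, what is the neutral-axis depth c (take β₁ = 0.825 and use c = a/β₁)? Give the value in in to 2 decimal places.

T = A_s f_y = 3.8 × 75 = 285 kips.
a = T/(0.85 f'_c b) = 285/(0.85 × 4.5 × 16.9) = 4.4089 in.
With β₁ = 0.825, c = a/β₁ = 4.4089/0.825 = 5.34 in.

c ≈ 5.34 in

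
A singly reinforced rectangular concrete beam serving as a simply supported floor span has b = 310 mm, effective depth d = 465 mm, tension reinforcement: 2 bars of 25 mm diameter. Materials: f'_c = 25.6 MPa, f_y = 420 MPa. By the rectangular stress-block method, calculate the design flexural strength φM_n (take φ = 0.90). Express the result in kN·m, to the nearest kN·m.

A_s = 2 × 491 = 982 mm².
T = A_s f_y = 982 × 420 = 412440 N = 412.44 kN.
From C = T: a = T/(0.85 f'_c b) = 412440/(0.85 × 25.6 × 310) = 61.14 mm.
M_n = T(d − a/2) = 412.44 kN × (465 − 30.57) mm = 179.18 kN·m.
φM_n = 0.90 × 179.18 = 161.26 kN·m.

φM_n ≈ 161 kN·m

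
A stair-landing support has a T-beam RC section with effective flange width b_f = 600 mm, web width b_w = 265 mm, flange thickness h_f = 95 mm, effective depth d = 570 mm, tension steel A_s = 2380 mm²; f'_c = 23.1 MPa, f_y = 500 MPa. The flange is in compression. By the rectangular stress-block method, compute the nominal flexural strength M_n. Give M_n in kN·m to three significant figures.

M_n ≈ 618 kN·m

Tension: T = A_s f_y = 2380 × 500 = 1190000 N.
Try a within the flange: a = T/(0.85 f'_c b_f) = 1190000/(0.85 × 23.1 × 600) = 101.01 mm.
a = 101.01 > h_f = 95 mm: the block extends into the web. Split into flange-overhang and web parts.
C_f = 0.85 f'_c (b_f − b_w) h_f = 0.85 × 23.1 × (600 − 265) × 95 = 624884 N.
Remaining web compression depth: a_w = (T − C_f)/(0.85 f'_c b_w) = (1190000 − 624884)/(0.85 × 23.1 × 265) = 108.61 mm.
M_n = C_f(d − h_f/2) + (T − C_f)(d − a_w/2) = 624884 × (570 − 47.5) + 565116 × (570 − 54.305) = 326.50 + 291.43 = 617.93 × 10⁶ N·mm.
M_n = 617.93 kN·m.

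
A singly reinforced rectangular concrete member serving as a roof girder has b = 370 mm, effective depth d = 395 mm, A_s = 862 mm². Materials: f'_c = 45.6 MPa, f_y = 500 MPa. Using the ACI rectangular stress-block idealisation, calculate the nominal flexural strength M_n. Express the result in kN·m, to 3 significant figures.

T = A_s f_y = 862 × 500 = 431000 N = 431 kN.
From C = T: a = T/(0.85 f'_c b) = 431000/(0.85 × 45.6 × 370) = 30.05 mm.
M_n = T(d − a/2) = 431 kN × (395 − 15.025) mm = 163.77 kN·m.

M_n ≈ 164 kN·m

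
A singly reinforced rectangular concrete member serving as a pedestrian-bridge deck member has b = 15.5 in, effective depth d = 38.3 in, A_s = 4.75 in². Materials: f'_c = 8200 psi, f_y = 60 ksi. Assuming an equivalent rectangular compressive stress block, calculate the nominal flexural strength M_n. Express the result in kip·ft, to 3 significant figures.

T = A_s f_y = 4.75 × 60 = 285 kips.
a = T/(0.85 f'_c b) = 285/(0.85 × 8.2 × 15.5) = 2.638 in.
M_n = T(d − a/2) = 285 × (38.3 − 1.319) = 10539.6 kip·in = 10539.6/12 = 878.30 kip·ft.

M_n ≈ 878 kip·ft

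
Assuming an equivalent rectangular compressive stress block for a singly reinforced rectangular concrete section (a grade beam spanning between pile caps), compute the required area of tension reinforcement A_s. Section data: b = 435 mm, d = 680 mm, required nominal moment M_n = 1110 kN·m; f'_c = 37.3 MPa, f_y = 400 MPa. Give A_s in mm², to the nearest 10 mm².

With M_n = 0.85 f'_c a b (d − a/2), solve the quadratic for a:
a = d − √(d² − 2M_n/(0.85 f'_c b)) = 680 − √(680² − 2 × 1110×10⁶/(0.85 × 37.3 × 435)) = 130.97 mm.
A_s = 0.85 f'_c a b / f_y = 0.85 × 37.3 × 130.97 × 435 / 400 = 4515.7 mm².

A_s ≈ 4520 mm²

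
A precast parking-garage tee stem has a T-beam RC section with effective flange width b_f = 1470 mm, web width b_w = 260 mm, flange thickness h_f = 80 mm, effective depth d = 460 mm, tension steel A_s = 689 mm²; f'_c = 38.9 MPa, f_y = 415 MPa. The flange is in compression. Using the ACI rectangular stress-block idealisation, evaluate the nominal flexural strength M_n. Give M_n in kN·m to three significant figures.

Tension: T = A_s f_y = 689 × 415 = 285935 N.
Try a within the flange: a = T/(0.85 f'_c b_f) = 285935/(0.85 × 38.9 × 1470) = 5.88 mm.
Since a = 5.88 ≤ h_f = 80 mm, the stress block lies entirely in the flange; analyse as a rectangular beam of width b_f.
M_n = T(d − a/2) = 285935 × (460 − 2.94) = 130.69 × 10⁶ N·mm.
M_n = 130.69 kN·m.

M_n ≈ 131 kN·m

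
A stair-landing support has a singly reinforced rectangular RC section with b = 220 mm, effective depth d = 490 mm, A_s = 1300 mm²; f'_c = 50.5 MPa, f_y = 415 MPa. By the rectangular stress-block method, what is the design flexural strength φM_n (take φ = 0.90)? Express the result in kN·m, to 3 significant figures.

φM_n ≈ 224 kN·m

T = A_s f_y = 1300 × 415 = 539500 N = 539.5 kN.
From C = T: a = T/(0.85 f'_c b) = 539500/(0.85 × 50.5 × 220) = 57.13 mm.
M_n = T(d − a/2) = 539.5 kN × (490 − 28.565) mm = 248.94 kN·m.
φM_n = 0.90 × 248.94 = 224.05 kN·m.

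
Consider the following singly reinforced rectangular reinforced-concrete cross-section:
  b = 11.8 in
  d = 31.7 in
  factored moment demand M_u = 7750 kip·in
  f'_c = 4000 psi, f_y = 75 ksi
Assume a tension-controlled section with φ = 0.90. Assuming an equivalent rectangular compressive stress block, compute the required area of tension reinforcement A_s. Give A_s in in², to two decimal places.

M_n = M_u/φ = 7750/0.90 = 8611.11 kip·in.
From M_n = 0.85 f'_c a b (d − a/2):
a = d − √(d² − 2M_n/(0.85 f'_c b)) = 31.7 − √(31.7² − 2 × 8611.11/(0.85 × 4 × 11.8)) = 7.708 in.
A_s = 0.85 f'_c a b / f_y = 0.85 × 4 × 7.708 × 11.8 / 75 = 4.123 in².

A_s ≈ 4.12 in²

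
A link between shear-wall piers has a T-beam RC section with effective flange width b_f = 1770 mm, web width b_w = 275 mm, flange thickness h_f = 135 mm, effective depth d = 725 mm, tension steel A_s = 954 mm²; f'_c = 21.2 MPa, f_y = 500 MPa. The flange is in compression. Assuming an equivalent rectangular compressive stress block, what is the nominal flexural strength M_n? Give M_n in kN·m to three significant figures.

Tension: T = A_s f_y = 954 × 500 = 477000 N.
Try a within the flange: a = T/(0.85 f'_c b_f) = 477000/(0.85 × 21.2 × 1770) = 14.96 mm.
Since a = 14.96 ≤ h_f = 135 mm, the stress block lies entirely in the flange; analyse as a rectangular beam of width b_f.
M_n = T(d − a/2) = 477000 × (725 − 7.48) = 342.26 × 10⁶ N·mm.
M_n = 342.26 kN·m.

M_n ≈ 342 kN·m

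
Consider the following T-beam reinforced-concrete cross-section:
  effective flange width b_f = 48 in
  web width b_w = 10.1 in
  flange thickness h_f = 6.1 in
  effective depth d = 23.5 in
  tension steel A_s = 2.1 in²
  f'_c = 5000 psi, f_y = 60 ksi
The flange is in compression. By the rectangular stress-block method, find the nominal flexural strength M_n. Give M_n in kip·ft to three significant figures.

M_n ≈ 244 kip·ft

Tension: T = A_s f_y = 2.1 × 60 = 126 kips.
Try a within the flange: a = T/(0.85 f'_c b_f) = 126/(0.85 × 5 × 48) = 0.618 in.
Since a = 0.618 ≤ h_f = 6.1 in, the stress block lies entirely in the flange; analyse as a rectangular beam of width b_f.
M_n = T(d − a/2) = 126 × (23.5 − 0.309) = 2922.1 kip·in.
M_n = 2922.1/12 = 243.51 kip·ft.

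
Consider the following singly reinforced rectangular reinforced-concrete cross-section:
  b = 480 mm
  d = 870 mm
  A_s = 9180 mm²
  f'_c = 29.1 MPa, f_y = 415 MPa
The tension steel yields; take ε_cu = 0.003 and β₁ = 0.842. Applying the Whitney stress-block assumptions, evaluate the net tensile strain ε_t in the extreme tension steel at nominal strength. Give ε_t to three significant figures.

a = A_s f_y/(0.85 f'_c b) = 320.88 mm.
β₁ = 0.842, so c = a/β₁ = 320.88/0.842 = 381.09 mm.
From the linear strain diagram with ε_cu = 0.003: ε_t = 0.003 (d − c)/c = 0.003 × (870 − 381.09)/381.09 = 0.00385.
ε_t < 0.004 — the section is over-reinforced for flexure under ACI limits.

ε_t ≈ 0.00385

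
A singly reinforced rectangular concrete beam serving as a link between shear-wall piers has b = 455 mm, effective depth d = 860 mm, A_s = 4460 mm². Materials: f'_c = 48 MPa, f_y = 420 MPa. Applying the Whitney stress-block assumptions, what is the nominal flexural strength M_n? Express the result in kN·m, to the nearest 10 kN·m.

T = A_s f_y = 4460 × 420 = 1873200 N = 1873.2 kN.
From C = T: a = T/(0.85 f'_c b) = 1873200/(0.85 × 48 × 455) = 100.90 mm.
M_n = T(d − a/2) = 1873.2 kN × (860 − 50.45) mm = 1516.45 kN·m.

M_n ≈ 1520 kN·m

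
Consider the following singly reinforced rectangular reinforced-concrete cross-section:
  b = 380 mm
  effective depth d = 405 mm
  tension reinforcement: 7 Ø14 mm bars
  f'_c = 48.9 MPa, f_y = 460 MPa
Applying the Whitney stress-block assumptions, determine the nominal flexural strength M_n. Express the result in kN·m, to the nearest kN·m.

A_s = 7 × 154 = 1078 mm².
T = A_s f_y = 1078 × 460 = 495880 N = 495.88 kN.
From C = T: a = T/(0.85 f'_c b) = 495880/(0.85 × 48.9 × 380) = 31.40 mm.
M_n = T(d − a/2) = 495.88 kN × (405 − 15.7) mm = 193.05 kN·m.

M_n ≈ 193 kN·m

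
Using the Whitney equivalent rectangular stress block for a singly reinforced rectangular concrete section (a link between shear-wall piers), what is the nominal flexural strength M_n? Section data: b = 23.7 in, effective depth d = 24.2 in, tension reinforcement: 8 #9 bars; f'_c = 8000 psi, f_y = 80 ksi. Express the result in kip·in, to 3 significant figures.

M_n ≈ 14200 kip·in

A_s = 8 × 1 = 8 in².
T = A_s f_y = 8 × 80 = 640 kips.
a = T/(0.85 f'_c b) = 640/(0.85 × 8 × 23.7) = 3.971 in.
M_n = T(d − a/2) = 640 × (24.2 − 1.9855) = 14217.3 kip·in.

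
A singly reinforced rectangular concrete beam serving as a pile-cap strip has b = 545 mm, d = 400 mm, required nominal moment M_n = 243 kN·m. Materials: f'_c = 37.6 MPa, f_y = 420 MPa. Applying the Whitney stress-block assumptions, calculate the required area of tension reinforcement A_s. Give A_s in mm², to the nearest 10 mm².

With M_n = 0.85 f'_c a b (d − a/2), solve the quadratic for a:
a = d − √(d² − 2M_n/(0.85 f'_c b)) = 400 − √(400² − 2 × 243×10⁶/(0.85 × 37.6 × 545)) = 36.55 mm.
A_s = 0.85 f'_c a b / f_y = 0.85 × 37.6 × 36.55 × 545 / 420 = 1515.8 mm².

A_s ≈ 1520 mm²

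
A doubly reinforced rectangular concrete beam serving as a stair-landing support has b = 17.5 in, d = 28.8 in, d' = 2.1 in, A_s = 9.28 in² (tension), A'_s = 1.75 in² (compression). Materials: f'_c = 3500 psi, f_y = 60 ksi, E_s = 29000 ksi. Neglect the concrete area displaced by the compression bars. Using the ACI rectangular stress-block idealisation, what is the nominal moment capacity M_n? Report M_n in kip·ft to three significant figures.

M_n ≈ 1150 kip·ft

Assume both steels yield.
a = (A_s − A'_s) f_y/(0.85 f'_c b) = (9.28 − 1.75) × 60/(0.85 × 3.5 × 17.5) = 8.678 in.
c = a/β₁ = 8.678/0.85 = 10.209 in; ε'_s = 0.003(c − d')/c = 0.0024 ≥ ε_y = 0.0021, so the compression steel yields.
M_n = (A_s − A'_s) f_y (d − a/2) + A'_s f_y (d − d') = 451.8 × (28.8 − 4.339) + 105 × (28.8 − 2.1) = 11051.5 + 2803.5 = 13855.0 kip·in = 13855.0/12 = 1154.58 kip·ft.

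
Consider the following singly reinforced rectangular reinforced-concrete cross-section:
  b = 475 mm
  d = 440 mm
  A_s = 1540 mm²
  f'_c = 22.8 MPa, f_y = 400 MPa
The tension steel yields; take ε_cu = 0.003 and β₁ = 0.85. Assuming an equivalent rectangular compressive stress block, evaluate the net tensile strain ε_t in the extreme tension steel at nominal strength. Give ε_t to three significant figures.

a = A_s f_y/(0.85 f'_c b) = 66.92 mm.
β₁ = 0.85, so c = a/β₁ = 66.92/0.85 = 78.73 mm.
From the linear strain diagram with ε_cu = 0.003: ε_t = 0.003 (d − c)/c = 0.003 × (440 − 78.73)/78.73 = 0.0138.
Since ε_t ≥ 0.005, the section is tension-controlled.

ε_t ≈ 0.0138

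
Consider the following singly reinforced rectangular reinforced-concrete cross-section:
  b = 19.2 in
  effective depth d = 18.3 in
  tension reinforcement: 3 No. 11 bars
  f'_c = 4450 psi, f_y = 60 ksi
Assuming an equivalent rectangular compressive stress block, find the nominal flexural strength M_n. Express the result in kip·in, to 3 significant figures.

A_s = 3 × 1.56 = 4.68 in².
T = A_s f_y = 4.68 × 60 = 280.8 kips.
a = T/(0.85 f'_c b) = 280.8/(0.85 × 4.45 × 19.2) = 3.866 in.
M_n = T(d − a/2) = 280.8 × (18.3 − 1.933) = 4595.9 kip·in.

M_n ≈ 4600 kip·in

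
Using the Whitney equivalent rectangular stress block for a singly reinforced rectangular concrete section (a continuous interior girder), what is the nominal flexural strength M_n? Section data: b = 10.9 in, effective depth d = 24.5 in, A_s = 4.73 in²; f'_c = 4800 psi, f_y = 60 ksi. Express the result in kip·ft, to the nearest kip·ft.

T = A_s f_y = 4.73 × 60 = 283.8 kips.
a = T/(0.85 f'_c b) = 283.8/(0.85 × 4.8 × 10.9) = 6.382 in.
M_n = T(d − a/2) = 283.8 × (24.5 − 3.191) = 6047.5 kip·in = 6047.5/12 = 503.96 kip·ft.

M_n ≈ 504 kip·ft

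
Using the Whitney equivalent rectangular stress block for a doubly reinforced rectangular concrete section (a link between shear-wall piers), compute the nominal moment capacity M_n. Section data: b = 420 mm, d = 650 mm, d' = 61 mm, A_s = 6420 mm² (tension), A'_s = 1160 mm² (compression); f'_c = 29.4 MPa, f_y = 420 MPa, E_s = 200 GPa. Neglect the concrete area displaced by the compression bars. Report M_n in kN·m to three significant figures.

Assume both tension and compression steel yield.
Net tension couple steel: A_s − A'_s = 5260 mm².
a = (A_s − A'_s) f_y / (0.85 f'_c b) = 2209200/(0.85 × 29.4 × 420) = 210.48 mm.
c = a/β₁ = 210.48/0.84 = 250.57 mm; ε'_s = 0.003(c − d')/c = 0.0023 ≥ f_y/E_s = 0.0021, so compression steel does yield.
M_n = (A_s − A'_s) f_y (d − a/2) + A'_s f_y (d − d') = [2209200 × (650 − 105.24) + 487200 × (650 − 61)] × 10⁻⁶ = 1203.48 + 286.96 = 1490.44 kN·m.

M_n ≈ 1490 kN·m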